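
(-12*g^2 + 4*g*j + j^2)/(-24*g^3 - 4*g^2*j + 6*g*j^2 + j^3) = 1/(2*g + j)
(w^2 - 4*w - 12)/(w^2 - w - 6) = (w - 6)/(w - 3)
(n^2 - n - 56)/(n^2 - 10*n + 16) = (n + 7)/(n - 2)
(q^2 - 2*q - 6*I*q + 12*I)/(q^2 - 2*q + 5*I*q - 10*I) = (q - 6*I)/(q + 5*I)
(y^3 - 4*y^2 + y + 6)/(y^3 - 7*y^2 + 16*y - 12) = (y + 1)/(y - 2)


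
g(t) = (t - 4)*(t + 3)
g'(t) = 2*t - 1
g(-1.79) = -7.01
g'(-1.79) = -4.58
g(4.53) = 3.99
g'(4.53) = 8.06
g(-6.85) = 41.77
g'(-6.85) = -14.70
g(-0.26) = -11.67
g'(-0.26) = -1.52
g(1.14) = -11.84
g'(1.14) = 1.28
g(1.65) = -10.93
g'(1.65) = 2.30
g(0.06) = -12.06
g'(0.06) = -0.88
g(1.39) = -11.46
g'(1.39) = 1.78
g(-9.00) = 78.00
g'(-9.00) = -19.00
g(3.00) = -6.00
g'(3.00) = 5.00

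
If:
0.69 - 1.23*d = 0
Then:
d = 0.56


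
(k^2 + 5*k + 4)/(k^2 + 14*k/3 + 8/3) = 3*(k + 1)/(3*k + 2)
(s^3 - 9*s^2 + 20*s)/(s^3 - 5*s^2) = (s - 4)/s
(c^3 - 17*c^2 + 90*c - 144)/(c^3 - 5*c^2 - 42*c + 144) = (c - 6)/(c + 6)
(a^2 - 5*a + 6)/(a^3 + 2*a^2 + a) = (a^2 - 5*a + 6)/(a*(a^2 + 2*a + 1))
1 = 1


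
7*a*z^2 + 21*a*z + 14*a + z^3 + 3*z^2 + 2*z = (7*a + z)*(z + 1)*(z + 2)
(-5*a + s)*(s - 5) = -5*a*s + 25*a + s^2 - 5*s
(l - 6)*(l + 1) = l^2 - 5*l - 6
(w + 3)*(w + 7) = w^2 + 10*w + 21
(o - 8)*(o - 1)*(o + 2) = o^3 - 7*o^2 - 10*o + 16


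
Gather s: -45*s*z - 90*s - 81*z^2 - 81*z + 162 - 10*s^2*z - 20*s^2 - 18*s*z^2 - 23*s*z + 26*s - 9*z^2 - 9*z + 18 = s^2*(-10*z - 20) + s*(-18*z^2 - 68*z - 64) - 90*z^2 - 90*z + 180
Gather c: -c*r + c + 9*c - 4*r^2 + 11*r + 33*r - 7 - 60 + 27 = c*(10 - r) - 4*r^2 + 44*r - 40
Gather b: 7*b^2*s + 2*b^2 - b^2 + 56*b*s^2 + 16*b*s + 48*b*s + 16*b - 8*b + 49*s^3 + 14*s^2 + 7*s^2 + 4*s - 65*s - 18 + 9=b^2*(7*s + 1) + b*(56*s^2 + 64*s + 8) + 49*s^3 + 21*s^2 - 61*s - 9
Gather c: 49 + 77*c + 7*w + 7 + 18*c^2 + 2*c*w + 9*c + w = 18*c^2 + c*(2*w + 86) + 8*w + 56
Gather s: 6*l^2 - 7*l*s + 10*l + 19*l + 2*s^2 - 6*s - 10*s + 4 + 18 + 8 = 6*l^2 + 29*l + 2*s^2 + s*(-7*l - 16) + 30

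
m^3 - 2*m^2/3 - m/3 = m*(m - 1)*(m + 1/3)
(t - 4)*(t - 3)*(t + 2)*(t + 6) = t^4 + t^3 - 32*t^2 + 12*t + 144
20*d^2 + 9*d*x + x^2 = (4*d + x)*(5*d + x)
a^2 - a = a*(a - 1)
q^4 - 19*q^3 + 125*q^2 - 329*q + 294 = (q - 7)^2*(q - 3)*(q - 2)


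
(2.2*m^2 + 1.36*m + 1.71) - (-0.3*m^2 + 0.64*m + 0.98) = 2.5*m^2 + 0.72*m + 0.73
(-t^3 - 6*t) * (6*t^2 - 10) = -6*t^5 - 26*t^3 + 60*t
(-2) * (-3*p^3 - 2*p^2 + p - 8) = 6*p^3 + 4*p^2 - 2*p + 16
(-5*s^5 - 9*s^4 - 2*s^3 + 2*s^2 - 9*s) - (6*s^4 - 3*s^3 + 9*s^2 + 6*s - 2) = -5*s^5 - 15*s^4 + s^3 - 7*s^2 - 15*s + 2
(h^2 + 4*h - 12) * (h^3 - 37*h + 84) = h^5 + 4*h^4 - 49*h^3 - 64*h^2 + 780*h - 1008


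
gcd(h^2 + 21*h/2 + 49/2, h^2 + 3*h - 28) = h + 7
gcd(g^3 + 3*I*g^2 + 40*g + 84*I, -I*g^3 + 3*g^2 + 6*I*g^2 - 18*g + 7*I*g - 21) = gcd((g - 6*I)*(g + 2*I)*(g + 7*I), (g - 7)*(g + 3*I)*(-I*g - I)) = 1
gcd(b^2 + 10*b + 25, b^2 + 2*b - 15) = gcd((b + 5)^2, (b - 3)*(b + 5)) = b + 5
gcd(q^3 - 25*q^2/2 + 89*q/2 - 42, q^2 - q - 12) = q - 4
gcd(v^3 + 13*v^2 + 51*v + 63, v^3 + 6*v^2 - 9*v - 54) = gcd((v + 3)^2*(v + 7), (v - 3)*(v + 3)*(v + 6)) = v + 3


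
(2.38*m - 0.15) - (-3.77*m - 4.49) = 6.15*m + 4.34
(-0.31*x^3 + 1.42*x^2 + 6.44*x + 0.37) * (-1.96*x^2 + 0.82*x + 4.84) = 0.6076*x^5 - 3.0374*x^4 - 12.9584*x^3 + 11.4284*x^2 + 31.473*x + 1.7908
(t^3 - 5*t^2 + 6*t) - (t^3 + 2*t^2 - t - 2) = -7*t^2 + 7*t + 2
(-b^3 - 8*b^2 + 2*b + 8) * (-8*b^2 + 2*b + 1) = 8*b^5 + 62*b^4 - 33*b^3 - 68*b^2 + 18*b + 8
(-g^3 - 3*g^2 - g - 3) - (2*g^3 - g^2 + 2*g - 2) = -3*g^3 - 2*g^2 - 3*g - 1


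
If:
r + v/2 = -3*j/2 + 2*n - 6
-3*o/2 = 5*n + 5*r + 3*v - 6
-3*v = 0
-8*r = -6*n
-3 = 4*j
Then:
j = -3/4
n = 39/10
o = -75/4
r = 117/40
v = 0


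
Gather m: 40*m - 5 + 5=40*m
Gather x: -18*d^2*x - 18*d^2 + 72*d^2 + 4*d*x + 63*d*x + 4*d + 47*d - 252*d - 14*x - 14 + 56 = 54*d^2 - 201*d + x*(-18*d^2 + 67*d - 14) + 42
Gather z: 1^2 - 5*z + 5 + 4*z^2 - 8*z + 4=4*z^2 - 13*z + 10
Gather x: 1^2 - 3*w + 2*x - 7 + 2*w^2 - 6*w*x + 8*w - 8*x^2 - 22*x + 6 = 2*w^2 + 5*w - 8*x^2 + x*(-6*w - 20)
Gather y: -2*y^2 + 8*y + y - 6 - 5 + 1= -2*y^2 + 9*y - 10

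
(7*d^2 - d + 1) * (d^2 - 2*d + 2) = 7*d^4 - 15*d^3 + 17*d^2 - 4*d + 2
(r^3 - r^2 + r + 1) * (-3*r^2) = -3*r^5 + 3*r^4 - 3*r^3 - 3*r^2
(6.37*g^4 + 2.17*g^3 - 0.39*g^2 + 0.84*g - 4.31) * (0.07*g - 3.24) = 0.4459*g^5 - 20.4869*g^4 - 7.0581*g^3 + 1.3224*g^2 - 3.0233*g + 13.9644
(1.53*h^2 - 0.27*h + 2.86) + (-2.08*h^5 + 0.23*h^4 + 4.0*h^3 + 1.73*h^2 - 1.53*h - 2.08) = -2.08*h^5 + 0.23*h^4 + 4.0*h^3 + 3.26*h^2 - 1.8*h + 0.78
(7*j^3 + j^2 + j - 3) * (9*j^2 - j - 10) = 63*j^5 + 2*j^4 - 62*j^3 - 38*j^2 - 7*j + 30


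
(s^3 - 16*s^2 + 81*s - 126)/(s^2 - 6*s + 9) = (s^2 - 13*s + 42)/(s - 3)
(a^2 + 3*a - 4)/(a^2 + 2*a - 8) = (a - 1)/(a - 2)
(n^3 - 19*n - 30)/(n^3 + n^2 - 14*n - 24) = (n - 5)/(n - 4)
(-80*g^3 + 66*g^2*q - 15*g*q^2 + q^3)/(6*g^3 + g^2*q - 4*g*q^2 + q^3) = (40*g^2 - 13*g*q + q^2)/(-3*g^2 - 2*g*q + q^2)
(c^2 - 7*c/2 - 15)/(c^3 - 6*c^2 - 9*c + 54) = (c + 5/2)/(c^2 - 9)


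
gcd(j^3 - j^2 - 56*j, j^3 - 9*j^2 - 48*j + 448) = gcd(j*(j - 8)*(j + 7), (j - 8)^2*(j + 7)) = j^2 - j - 56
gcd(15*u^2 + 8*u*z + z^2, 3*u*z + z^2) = 3*u + z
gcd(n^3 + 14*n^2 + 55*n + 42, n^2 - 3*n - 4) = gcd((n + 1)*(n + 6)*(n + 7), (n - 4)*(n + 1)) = n + 1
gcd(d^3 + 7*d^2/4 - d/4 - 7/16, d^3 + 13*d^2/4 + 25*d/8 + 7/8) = d^2 + 9*d/4 + 7/8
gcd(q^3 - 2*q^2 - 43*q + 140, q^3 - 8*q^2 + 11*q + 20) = q^2 - 9*q + 20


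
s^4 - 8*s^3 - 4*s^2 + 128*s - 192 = (s - 6)*(s - 4)*(s - 2)*(s + 4)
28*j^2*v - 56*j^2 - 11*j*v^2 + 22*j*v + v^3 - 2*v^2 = (-7*j + v)*(-4*j + v)*(v - 2)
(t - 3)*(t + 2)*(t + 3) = t^3 + 2*t^2 - 9*t - 18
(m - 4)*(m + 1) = m^2 - 3*m - 4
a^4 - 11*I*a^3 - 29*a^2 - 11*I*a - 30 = (a - 6*I)*(a - 5*I)*(a - I)*(a + I)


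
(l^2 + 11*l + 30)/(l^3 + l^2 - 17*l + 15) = (l + 6)/(l^2 - 4*l + 3)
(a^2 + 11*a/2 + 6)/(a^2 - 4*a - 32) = (a + 3/2)/(a - 8)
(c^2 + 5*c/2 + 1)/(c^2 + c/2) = (c + 2)/c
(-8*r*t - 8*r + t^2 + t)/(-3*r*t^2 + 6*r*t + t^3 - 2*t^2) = (8*r*t + 8*r - t^2 - t)/(t*(3*r*t - 6*r - t^2 + 2*t))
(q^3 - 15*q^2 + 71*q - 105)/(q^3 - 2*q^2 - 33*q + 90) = (q - 7)/(q + 6)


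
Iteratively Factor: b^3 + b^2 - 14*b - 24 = (b - 4)*(b^2 + 5*b + 6) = (b - 4)*(b + 3)*(b + 2)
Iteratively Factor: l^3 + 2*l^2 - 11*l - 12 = (l + 4)*(l^2 - 2*l - 3) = (l + 1)*(l + 4)*(l - 3)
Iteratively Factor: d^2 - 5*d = (d - 5)*(d)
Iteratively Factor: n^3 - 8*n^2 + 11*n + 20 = (n - 5)*(n^2 - 3*n - 4) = (n - 5)*(n + 1)*(n - 4)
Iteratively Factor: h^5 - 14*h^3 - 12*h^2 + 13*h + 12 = (h + 1)*(h^4 - h^3 - 13*h^2 + h + 12) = (h - 1)*(h + 1)*(h^3 - 13*h - 12) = (h - 4)*(h - 1)*(h + 1)*(h^2 + 4*h + 3) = (h - 4)*(h - 1)*(h + 1)*(h + 3)*(h + 1)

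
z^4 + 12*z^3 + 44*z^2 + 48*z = z*(z + 2)*(z + 4)*(z + 6)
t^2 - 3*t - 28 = (t - 7)*(t + 4)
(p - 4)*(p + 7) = p^2 + 3*p - 28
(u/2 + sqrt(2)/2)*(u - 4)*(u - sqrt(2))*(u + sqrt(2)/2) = u^4/2 - 2*u^3 + sqrt(2)*u^3/4 - sqrt(2)*u^2 - u^2 - sqrt(2)*u/2 + 4*u + 2*sqrt(2)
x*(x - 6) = x^2 - 6*x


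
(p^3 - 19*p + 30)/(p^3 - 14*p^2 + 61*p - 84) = (p^2 + 3*p - 10)/(p^2 - 11*p + 28)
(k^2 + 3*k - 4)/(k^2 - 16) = (k - 1)/(k - 4)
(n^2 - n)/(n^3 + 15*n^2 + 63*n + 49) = n*(n - 1)/(n^3 + 15*n^2 + 63*n + 49)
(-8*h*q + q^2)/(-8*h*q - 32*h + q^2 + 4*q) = q/(q + 4)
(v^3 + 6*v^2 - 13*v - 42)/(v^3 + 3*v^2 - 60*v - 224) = (v^2 - v - 6)/(v^2 - 4*v - 32)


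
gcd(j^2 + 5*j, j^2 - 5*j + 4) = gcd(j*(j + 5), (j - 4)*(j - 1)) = 1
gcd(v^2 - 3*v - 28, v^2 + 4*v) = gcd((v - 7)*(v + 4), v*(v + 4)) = v + 4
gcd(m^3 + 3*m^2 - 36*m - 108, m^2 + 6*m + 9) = m + 3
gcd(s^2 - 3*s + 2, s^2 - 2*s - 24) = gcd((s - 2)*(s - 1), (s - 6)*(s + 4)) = 1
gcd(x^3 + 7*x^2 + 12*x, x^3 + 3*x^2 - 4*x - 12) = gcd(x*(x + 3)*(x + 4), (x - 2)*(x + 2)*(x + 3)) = x + 3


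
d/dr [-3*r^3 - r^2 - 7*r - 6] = -9*r^2 - 2*r - 7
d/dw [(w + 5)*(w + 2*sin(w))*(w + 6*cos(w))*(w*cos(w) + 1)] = -(w + 5)*(w + 2*sin(w))*(w + 6*cos(w))*(w*sin(w) - cos(w)) - (w + 5)*(w + 2*sin(w))*(w*cos(w) + 1)*(6*sin(w) - 1) + (w + 5)*(w + 6*cos(w))*(w*cos(w) + 1)*(2*cos(w) + 1) + (w + 2*sin(w))*(w + 6*cos(w))*(w*cos(w) + 1)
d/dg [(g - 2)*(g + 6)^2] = (g + 6)*(3*g + 2)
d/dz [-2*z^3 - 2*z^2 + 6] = 2*z*(-3*z - 2)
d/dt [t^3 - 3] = 3*t^2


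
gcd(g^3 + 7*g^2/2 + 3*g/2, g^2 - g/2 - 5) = 1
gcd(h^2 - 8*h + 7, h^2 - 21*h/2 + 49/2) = h - 7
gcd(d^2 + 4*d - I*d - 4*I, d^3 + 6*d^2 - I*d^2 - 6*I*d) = d - I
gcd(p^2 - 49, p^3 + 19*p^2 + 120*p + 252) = p + 7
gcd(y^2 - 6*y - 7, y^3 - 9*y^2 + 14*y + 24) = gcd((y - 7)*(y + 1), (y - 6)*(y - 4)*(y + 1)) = y + 1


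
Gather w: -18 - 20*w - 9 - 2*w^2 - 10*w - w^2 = -3*w^2 - 30*w - 27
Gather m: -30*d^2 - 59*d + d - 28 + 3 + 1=-30*d^2 - 58*d - 24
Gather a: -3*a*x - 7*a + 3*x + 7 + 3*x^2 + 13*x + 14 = a*(-3*x - 7) + 3*x^2 + 16*x + 21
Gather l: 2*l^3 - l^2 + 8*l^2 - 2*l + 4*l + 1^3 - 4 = 2*l^3 + 7*l^2 + 2*l - 3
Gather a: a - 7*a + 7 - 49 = -6*a - 42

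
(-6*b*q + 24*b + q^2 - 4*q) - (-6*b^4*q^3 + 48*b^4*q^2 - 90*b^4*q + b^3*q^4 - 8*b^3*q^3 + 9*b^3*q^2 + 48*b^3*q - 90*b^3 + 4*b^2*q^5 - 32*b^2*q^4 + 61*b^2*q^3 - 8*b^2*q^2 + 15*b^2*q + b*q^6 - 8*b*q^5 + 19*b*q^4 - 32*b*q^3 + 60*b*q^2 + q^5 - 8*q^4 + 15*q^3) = 6*b^4*q^3 - 48*b^4*q^2 + 90*b^4*q - b^3*q^4 + 8*b^3*q^3 - 9*b^3*q^2 - 48*b^3*q + 90*b^3 - 4*b^2*q^5 + 32*b^2*q^4 - 61*b^2*q^3 + 8*b^2*q^2 - 15*b^2*q - b*q^6 + 8*b*q^5 - 19*b*q^4 + 32*b*q^3 - 60*b*q^2 - 6*b*q + 24*b - q^5 + 8*q^4 - 15*q^3 + q^2 - 4*q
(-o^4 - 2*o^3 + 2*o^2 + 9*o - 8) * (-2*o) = 2*o^5 + 4*o^4 - 4*o^3 - 18*o^2 + 16*o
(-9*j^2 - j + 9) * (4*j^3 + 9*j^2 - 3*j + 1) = -36*j^5 - 85*j^4 + 54*j^3 + 75*j^2 - 28*j + 9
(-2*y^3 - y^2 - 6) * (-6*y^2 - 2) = 12*y^5 + 6*y^4 + 4*y^3 + 38*y^2 + 12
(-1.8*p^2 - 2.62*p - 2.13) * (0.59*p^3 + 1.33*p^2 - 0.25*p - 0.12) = -1.062*p^5 - 3.9398*p^4 - 4.2913*p^3 - 1.9619*p^2 + 0.8469*p + 0.2556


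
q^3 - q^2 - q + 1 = (q - 1)^2*(q + 1)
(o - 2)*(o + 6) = o^2 + 4*o - 12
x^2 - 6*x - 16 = (x - 8)*(x + 2)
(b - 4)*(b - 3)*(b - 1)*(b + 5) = b^4 - 3*b^3 - 21*b^2 + 83*b - 60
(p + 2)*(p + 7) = p^2 + 9*p + 14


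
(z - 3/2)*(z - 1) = z^2 - 5*z/2 + 3/2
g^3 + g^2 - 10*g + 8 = (g - 2)*(g - 1)*(g + 4)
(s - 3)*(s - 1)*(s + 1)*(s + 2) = s^4 - s^3 - 7*s^2 + s + 6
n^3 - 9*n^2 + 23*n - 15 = (n - 5)*(n - 3)*(n - 1)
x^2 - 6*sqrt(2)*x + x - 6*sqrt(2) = (x + 1)*(x - 6*sqrt(2))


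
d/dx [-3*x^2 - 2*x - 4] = -6*x - 2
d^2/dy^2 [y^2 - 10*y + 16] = 2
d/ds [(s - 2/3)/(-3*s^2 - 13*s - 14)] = (9*s^2 - 12*s - 68)/(3*(9*s^4 + 78*s^3 + 253*s^2 + 364*s + 196))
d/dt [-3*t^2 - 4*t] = -6*t - 4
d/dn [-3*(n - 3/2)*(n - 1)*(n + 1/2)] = -9*n^2 + 12*n - 3/4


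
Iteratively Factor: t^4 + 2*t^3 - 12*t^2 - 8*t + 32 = (t + 4)*(t^3 - 2*t^2 - 4*t + 8) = (t - 2)*(t + 4)*(t^2 - 4) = (t - 2)*(t + 2)*(t + 4)*(t - 2)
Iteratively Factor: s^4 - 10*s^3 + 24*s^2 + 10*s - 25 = (s - 5)*(s^3 - 5*s^2 - s + 5) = (s - 5)*(s + 1)*(s^2 - 6*s + 5) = (s - 5)^2*(s + 1)*(s - 1)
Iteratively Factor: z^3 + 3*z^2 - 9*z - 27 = (z + 3)*(z^2 - 9) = (z + 3)^2*(z - 3)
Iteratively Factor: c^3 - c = (c)*(c^2 - 1) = c*(c - 1)*(c + 1)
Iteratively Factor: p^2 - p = (p - 1)*(p)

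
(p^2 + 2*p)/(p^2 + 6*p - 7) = p*(p + 2)/(p^2 + 6*p - 7)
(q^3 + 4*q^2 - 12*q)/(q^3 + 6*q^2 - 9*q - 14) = q*(q + 6)/(q^2 + 8*q + 7)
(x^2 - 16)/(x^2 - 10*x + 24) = (x + 4)/(x - 6)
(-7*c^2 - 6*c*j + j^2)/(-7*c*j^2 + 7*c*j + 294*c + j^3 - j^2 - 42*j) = (c + j)/(j^2 - j - 42)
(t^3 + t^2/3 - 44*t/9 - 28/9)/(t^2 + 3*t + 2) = (9*t^2 - 15*t - 14)/(9*(t + 1))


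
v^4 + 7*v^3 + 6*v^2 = v^2*(v + 1)*(v + 6)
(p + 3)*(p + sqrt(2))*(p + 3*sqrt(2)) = p^3 + 3*p^2 + 4*sqrt(2)*p^2 + 6*p + 12*sqrt(2)*p + 18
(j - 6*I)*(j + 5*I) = j^2 - I*j + 30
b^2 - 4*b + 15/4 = (b - 5/2)*(b - 3/2)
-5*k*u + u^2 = u*(-5*k + u)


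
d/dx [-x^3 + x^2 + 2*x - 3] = -3*x^2 + 2*x + 2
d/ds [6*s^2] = 12*s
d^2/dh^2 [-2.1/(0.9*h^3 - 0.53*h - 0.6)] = (11.34*h*(-0.9*h^3 + 0.53*h + 0.6) + 2.1*(2.7*h^2 - 0.53)*(5.4*h^2 - 1.06))/(-0.9*h^3 + 0.53*h + 0.6)^3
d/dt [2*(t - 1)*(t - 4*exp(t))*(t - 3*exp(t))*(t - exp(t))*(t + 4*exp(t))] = -8*t^4*exp(t) + 10*t^4 - 52*t^3*exp(2*t) - 24*t^3*exp(t) - 8*t^3 + 384*t^2*exp(3*t) - 26*t^2*exp(2*t) + 24*t^2*exp(t) - 384*t*exp(4*t) - 128*t*exp(3*t) + 52*t*exp(2*t) + 288*exp(4*t) - 128*exp(3*t)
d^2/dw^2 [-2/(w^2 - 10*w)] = 4*(w*(w - 10) - 4*(w - 5)^2)/(w^3*(w - 10)^3)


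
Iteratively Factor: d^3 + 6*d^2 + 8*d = (d + 2)*(d^2 + 4*d) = d*(d + 2)*(d + 4)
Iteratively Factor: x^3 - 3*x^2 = (x)*(x^2 - 3*x) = x^2*(x - 3)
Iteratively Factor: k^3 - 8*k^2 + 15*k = (k - 3)*(k^2 - 5*k) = k*(k - 3)*(k - 5)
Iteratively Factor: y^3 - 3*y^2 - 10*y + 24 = (y - 4)*(y^2 + y - 6) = (y - 4)*(y + 3)*(y - 2)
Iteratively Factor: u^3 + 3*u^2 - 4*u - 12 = (u + 3)*(u^2 - 4) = (u - 2)*(u + 3)*(u + 2)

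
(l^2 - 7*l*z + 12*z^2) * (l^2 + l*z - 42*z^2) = l^4 - 6*l^3*z - 37*l^2*z^2 + 306*l*z^3 - 504*z^4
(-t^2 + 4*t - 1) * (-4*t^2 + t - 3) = 4*t^4 - 17*t^3 + 11*t^2 - 13*t + 3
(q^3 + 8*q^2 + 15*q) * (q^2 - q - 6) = q^5 + 7*q^4 + q^3 - 63*q^2 - 90*q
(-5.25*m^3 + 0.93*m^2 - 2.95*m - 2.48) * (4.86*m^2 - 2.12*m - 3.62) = -25.515*m^5 + 15.6498*m^4 + 2.6964*m^3 - 9.1654*m^2 + 15.9366*m + 8.9776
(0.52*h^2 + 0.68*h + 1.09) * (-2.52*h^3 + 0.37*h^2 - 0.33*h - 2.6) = -1.3104*h^5 - 1.5212*h^4 - 2.6668*h^3 - 1.1731*h^2 - 2.1277*h - 2.834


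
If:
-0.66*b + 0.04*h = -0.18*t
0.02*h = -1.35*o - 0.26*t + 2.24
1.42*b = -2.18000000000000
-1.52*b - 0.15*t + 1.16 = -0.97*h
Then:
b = -1.54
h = -4.32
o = 2.62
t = -4.67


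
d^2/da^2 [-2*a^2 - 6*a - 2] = -4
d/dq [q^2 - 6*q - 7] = 2*q - 6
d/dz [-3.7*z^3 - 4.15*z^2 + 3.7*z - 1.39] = -11.1*z^2 - 8.3*z + 3.7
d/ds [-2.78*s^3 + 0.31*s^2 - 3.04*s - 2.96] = -8.34*s^2 + 0.62*s - 3.04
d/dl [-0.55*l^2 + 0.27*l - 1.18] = 0.27 - 1.1*l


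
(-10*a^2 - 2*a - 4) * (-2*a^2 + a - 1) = 20*a^4 - 6*a^3 + 16*a^2 - 2*a + 4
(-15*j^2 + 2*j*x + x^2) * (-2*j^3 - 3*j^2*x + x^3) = 30*j^5 + 41*j^4*x - 8*j^3*x^2 - 18*j^2*x^3 + 2*j*x^4 + x^5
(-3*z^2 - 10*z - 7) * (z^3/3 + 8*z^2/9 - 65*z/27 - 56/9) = -z^5 - 6*z^4 - 4*z^3 + 986*z^2/27 + 2135*z/27 + 392/9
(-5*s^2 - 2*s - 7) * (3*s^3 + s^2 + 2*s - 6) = -15*s^5 - 11*s^4 - 33*s^3 + 19*s^2 - 2*s + 42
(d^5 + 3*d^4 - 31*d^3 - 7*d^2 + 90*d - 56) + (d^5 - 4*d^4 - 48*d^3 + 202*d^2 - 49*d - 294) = 2*d^5 - d^4 - 79*d^3 + 195*d^2 + 41*d - 350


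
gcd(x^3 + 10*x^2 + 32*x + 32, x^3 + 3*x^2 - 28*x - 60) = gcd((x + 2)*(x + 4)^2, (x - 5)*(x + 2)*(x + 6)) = x + 2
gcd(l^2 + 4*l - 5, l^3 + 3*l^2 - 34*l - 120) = l + 5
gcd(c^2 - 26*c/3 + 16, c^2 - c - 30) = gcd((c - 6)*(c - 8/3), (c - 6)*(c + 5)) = c - 6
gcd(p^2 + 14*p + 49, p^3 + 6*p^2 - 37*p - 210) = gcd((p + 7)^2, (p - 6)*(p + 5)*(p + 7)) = p + 7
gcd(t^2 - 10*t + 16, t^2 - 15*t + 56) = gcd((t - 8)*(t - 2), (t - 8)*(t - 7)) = t - 8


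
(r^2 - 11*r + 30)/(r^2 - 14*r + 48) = (r - 5)/(r - 8)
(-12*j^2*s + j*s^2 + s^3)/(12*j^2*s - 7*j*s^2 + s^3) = (4*j + s)/(-4*j + s)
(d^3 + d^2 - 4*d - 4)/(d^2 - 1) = (d^2 - 4)/(d - 1)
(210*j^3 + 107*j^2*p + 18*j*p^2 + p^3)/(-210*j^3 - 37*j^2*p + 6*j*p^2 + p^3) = (6*j + p)/(-6*j + p)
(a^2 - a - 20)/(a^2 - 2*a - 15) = (a + 4)/(a + 3)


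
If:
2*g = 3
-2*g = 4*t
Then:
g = 3/2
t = -3/4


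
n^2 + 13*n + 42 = (n + 6)*(n + 7)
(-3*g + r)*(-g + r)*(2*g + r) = 6*g^3 - 5*g^2*r - 2*g*r^2 + r^3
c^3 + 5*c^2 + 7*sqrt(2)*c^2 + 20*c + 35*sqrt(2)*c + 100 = (c + 5)*(c + 2*sqrt(2))*(c + 5*sqrt(2))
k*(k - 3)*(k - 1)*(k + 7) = k^4 + 3*k^3 - 25*k^2 + 21*k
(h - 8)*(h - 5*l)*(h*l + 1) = h^3*l - 5*h^2*l^2 - 8*h^2*l + h^2 + 40*h*l^2 - 5*h*l - 8*h + 40*l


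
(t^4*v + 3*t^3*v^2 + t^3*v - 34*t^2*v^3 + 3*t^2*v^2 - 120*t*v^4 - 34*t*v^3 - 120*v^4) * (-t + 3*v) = -t^5*v - t^4*v + 43*t^3*v^3 + 18*t^2*v^4 + 43*t^2*v^3 - 360*t*v^5 + 18*t*v^4 - 360*v^5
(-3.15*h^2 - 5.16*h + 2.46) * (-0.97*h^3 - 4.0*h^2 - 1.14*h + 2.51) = 3.0555*h^5 + 17.6052*h^4 + 21.8448*h^3 - 11.8641*h^2 - 15.756*h + 6.1746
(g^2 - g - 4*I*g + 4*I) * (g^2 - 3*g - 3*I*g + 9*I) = g^4 - 4*g^3 - 7*I*g^3 - 9*g^2 + 28*I*g^2 + 48*g - 21*I*g - 36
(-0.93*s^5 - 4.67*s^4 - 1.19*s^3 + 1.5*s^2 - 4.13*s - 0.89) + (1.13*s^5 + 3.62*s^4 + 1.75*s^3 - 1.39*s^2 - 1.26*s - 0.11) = 0.2*s^5 - 1.05*s^4 + 0.56*s^3 + 0.11*s^2 - 5.39*s - 1.0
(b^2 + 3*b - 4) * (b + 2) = b^3 + 5*b^2 + 2*b - 8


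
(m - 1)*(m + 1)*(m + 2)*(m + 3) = m^4 + 5*m^3 + 5*m^2 - 5*m - 6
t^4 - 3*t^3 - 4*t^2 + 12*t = t*(t - 3)*(t - 2)*(t + 2)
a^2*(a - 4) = a^3 - 4*a^2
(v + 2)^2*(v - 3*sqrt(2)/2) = v^3 - 3*sqrt(2)*v^2/2 + 4*v^2 - 6*sqrt(2)*v + 4*v - 6*sqrt(2)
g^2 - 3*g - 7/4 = (g - 7/2)*(g + 1/2)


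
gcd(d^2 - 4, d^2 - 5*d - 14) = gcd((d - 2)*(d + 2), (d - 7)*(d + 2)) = d + 2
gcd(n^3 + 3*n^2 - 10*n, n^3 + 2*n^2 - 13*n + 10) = n^2 + 3*n - 10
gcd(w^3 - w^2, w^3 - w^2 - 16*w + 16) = w - 1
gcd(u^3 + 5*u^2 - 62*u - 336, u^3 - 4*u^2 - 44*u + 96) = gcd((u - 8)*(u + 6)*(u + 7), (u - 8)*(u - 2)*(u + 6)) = u^2 - 2*u - 48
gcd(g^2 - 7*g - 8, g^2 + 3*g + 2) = g + 1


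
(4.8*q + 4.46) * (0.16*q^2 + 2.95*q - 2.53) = 0.768*q^3 + 14.8736*q^2 + 1.013*q - 11.2838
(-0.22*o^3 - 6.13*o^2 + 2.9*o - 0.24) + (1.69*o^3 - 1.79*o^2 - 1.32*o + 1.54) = 1.47*o^3 - 7.92*o^2 + 1.58*o + 1.3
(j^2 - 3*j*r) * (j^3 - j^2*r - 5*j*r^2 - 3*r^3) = j^5 - 4*j^4*r - 2*j^3*r^2 + 12*j^2*r^3 + 9*j*r^4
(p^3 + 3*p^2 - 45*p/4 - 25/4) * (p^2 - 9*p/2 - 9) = p^5 - 3*p^4/2 - 135*p^3/4 + 139*p^2/8 + 1035*p/8 + 225/4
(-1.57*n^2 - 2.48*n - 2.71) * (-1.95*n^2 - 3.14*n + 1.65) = 3.0615*n^4 + 9.7658*n^3 + 10.4812*n^2 + 4.4174*n - 4.4715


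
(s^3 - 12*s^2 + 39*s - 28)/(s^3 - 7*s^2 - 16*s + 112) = (s - 1)/(s + 4)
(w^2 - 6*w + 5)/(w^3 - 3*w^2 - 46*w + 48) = (w - 5)/(w^2 - 2*w - 48)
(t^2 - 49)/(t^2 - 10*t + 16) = (t^2 - 49)/(t^2 - 10*t + 16)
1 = 1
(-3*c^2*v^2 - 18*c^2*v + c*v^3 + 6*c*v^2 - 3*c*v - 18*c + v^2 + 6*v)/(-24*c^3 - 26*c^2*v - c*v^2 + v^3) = (3*c^2*v^2 + 18*c^2*v - c*v^3 - 6*c*v^2 + 3*c*v + 18*c - v^2 - 6*v)/(24*c^3 + 26*c^2*v + c*v^2 - v^3)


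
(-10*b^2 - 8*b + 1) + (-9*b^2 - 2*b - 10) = -19*b^2 - 10*b - 9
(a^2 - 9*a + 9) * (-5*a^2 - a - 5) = -5*a^4 + 44*a^3 - 41*a^2 + 36*a - 45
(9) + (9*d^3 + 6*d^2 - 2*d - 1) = 9*d^3 + 6*d^2 - 2*d + 8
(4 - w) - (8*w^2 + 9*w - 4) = -8*w^2 - 10*w + 8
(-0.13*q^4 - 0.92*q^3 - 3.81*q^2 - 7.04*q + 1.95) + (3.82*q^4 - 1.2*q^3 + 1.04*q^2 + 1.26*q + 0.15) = 3.69*q^4 - 2.12*q^3 - 2.77*q^2 - 5.78*q + 2.1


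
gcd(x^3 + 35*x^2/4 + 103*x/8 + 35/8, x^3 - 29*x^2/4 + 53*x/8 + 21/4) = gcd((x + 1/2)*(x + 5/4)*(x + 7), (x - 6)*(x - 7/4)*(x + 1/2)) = x + 1/2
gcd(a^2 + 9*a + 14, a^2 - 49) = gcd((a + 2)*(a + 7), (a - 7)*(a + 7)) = a + 7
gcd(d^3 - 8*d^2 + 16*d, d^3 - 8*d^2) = d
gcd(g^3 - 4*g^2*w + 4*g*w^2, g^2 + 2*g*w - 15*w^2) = 1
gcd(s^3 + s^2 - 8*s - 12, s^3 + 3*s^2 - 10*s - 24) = s^2 - s - 6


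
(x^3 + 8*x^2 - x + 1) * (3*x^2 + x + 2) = 3*x^5 + 25*x^4 + 7*x^3 + 18*x^2 - x + 2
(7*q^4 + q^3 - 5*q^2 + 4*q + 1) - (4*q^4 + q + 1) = 3*q^4 + q^3 - 5*q^2 + 3*q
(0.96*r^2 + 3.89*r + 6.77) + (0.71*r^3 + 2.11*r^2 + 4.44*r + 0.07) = 0.71*r^3 + 3.07*r^2 + 8.33*r + 6.84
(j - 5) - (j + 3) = -8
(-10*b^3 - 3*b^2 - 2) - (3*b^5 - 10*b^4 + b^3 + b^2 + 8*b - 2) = -3*b^5 + 10*b^4 - 11*b^3 - 4*b^2 - 8*b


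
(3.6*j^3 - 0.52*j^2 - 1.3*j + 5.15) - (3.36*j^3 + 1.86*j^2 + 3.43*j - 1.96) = 0.24*j^3 - 2.38*j^2 - 4.73*j + 7.11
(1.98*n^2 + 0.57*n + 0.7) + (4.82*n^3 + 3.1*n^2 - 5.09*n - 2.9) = 4.82*n^3 + 5.08*n^2 - 4.52*n - 2.2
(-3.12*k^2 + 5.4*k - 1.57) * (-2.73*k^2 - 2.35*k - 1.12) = 8.5176*k^4 - 7.41*k^3 - 4.9095*k^2 - 2.3585*k + 1.7584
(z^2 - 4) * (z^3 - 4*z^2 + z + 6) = z^5 - 4*z^4 - 3*z^3 + 22*z^2 - 4*z - 24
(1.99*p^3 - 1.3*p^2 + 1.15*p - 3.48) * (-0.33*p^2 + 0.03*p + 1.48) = -0.6567*p^5 + 0.4887*p^4 + 2.5267*p^3 - 0.7411*p^2 + 1.5976*p - 5.1504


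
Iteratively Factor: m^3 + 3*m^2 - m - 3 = (m - 1)*(m^2 + 4*m + 3) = (m - 1)*(m + 3)*(m + 1)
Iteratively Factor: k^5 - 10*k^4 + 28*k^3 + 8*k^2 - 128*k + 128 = (k - 4)*(k^4 - 6*k^3 + 4*k^2 + 24*k - 32) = (k - 4)*(k - 2)*(k^3 - 4*k^2 - 4*k + 16) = (k - 4)*(k - 2)*(k + 2)*(k^2 - 6*k + 8) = (k - 4)*(k - 2)^2*(k + 2)*(k - 4)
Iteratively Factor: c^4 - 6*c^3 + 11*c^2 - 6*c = (c)*(c^3 - 6*c^2 + 11*c - 6) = c*(c - 1)*(c^2 - 5*c + 6) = c*(c - 2)*(c - 1)*(c - 3)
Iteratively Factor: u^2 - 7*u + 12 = (u - 3)*(u - 4)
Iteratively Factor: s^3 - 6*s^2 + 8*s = (s)*(s^2 - 6*s + 8) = s*(s - 4)*(s - 2)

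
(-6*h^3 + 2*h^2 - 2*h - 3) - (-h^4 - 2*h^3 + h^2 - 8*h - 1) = h^4 - 4*h^3 + h^2 + 6*h - 2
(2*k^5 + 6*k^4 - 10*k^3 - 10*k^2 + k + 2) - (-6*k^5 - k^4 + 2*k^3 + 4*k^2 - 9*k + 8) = 8*k^5 + 7*k^4 - 12*k^3 - 14*k^2 + 10*k - 6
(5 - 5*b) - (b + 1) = 4 - 6*b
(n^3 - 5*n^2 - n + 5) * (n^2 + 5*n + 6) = n^5 - 20*n^3 - 30*n^2 + 19*n + 30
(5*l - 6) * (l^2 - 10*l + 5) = 5*l^3 - 56*l^2 + 85*l - 30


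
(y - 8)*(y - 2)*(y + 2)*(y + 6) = y^4 - 2*y^3 - 52*y^2 + 8*y + 192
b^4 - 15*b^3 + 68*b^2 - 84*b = b*(b - 7)*(b - 6)*(b - 2)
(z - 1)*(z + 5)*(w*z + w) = w*z^3 + 5*w*z^2 - w*z - 5*w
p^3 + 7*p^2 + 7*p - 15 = (p - 1)*(p + 3)*(p + 5)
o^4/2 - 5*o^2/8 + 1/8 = (o/2 + 1/2)*(o - 1)*(o - 1/2)*(o + 1/2)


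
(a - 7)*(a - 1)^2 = a^3 - 9*a^2 + 15*a - 7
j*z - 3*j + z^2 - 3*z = (j + z)*(z - 3)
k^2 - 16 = (k - 4)*(k + 4)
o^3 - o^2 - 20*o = o*(o - 5)*(o + 4)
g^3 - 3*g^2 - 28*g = g*(g - 7)*(g + 4)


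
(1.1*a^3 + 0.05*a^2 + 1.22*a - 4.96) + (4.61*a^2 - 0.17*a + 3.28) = 1.1*a^3 + 4.66*a^2 + 1.05*a - 1.68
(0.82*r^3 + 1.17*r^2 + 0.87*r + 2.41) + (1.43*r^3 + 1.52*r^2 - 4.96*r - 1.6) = 2.25*r^3 + 2.69*r^2 - 4.09*r + 0.81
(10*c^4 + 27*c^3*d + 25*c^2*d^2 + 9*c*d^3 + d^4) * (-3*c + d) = -30*c^5 - 71*c^4*d - 48*c^3*d^2 - 2*c^2*d^3 + 6*c*d^4 + d^5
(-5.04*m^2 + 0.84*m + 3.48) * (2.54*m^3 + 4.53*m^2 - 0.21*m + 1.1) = -12.8016*m^5 - 20.6976*m^4 + 13.7028*m^3 + 10.044*m^2 + 0.1932*m + 3.828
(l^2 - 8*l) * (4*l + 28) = 4*l^3 - 4*l^2 - 224*l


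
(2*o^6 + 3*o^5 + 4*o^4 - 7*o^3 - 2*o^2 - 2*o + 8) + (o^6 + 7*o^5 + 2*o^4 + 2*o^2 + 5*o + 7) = 3*o^6 + 10*o^5 + 6*o^4 - 7*o^3 + 3*o + 15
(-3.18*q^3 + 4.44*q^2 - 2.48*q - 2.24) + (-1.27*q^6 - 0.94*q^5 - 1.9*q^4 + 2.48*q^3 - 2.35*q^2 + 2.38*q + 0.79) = -1.27*q^6 - 0.94*q^5 - 1.9*q^4 - 0.7*q^3 + 2.09*q^2 - 0.1*q - 1.45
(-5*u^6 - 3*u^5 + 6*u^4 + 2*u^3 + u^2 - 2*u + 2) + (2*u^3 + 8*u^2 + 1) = -5*u^6 - 3*u^5 + 6*u^4 + 4*u^3 + 9*u^2 - 2*u + 3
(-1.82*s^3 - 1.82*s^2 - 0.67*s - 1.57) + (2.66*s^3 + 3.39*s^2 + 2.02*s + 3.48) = 0.84*s^3 + 1.57*s^2 + 1.35*s + 1.91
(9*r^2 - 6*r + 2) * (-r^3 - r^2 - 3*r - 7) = -9*r^5 - 3*r^4 - 23*r^3 - 47*r^2 + 36*r - 14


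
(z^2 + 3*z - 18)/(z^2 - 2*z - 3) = (z + 6)/(z + 1)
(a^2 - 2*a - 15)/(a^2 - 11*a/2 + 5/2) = 2*(a + 3)/(2*a - 1)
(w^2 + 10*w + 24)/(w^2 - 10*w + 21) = (w^2 + 10*w + 24)/(w^2 - 10*w + 21)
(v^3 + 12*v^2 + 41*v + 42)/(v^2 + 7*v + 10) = (v^2 + 10*v + 21)/(v + 5)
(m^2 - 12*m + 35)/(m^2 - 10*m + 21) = (m - 5)/(m - 3)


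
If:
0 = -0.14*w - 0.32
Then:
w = -2.29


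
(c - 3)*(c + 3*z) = c^2 + 3*c*z - 3*c - 9*z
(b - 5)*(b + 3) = b^2 - 2*b - 15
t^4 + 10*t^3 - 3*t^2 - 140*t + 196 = (t - 2)^2*(t + 7)^2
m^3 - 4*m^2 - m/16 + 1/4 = (m - 4)*(m - 1/4)*(m + 1/4)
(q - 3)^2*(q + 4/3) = q^3 - 14*q^2/3 + q + 12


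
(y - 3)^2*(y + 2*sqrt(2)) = y^3 - 6*y^2 + 2*sqrt(2)*y^2 - 12*sqrt(2)*y + 9*y + 18*sqrt(2)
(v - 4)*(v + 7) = v^2 + 3*v - 28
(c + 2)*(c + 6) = c^2 + 8*c + 12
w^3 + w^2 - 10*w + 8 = (w - 2)*(w - 1)*(w + 4)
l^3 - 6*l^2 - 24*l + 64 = (l - 8)*(l - 2)*(l + 4)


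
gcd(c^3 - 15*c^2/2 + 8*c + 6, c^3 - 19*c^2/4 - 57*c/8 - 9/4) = c^2 - 11*c/2 - 3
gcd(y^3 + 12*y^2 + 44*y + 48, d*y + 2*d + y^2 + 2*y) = y + 2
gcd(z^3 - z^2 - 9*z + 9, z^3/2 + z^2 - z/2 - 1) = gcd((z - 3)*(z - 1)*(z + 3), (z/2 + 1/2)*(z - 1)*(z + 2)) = z - 1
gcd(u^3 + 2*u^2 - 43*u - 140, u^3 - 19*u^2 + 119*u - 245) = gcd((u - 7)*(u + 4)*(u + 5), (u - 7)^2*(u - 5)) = u - 7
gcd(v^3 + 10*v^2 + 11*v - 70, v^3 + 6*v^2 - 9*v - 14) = v^2 + 5*v - 14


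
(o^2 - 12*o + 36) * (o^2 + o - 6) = o^4 - 11*o^3 + 18*o^2 + 108*o - 216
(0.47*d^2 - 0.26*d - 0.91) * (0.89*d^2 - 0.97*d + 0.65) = 0.4183*d^4 - 0.6873*d^3 - 0.2522*d^2 + 0.7137*d - 0.5915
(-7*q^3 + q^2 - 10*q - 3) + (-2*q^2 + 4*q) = -7*q^3 - q^2 - 6*q - 3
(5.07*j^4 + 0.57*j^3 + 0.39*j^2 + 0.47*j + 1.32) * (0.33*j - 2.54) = 1.6731*j^5 - 12.6897*j^4 - 1.3191*j^3 - 0.8355*j^2 - 0.7582*j - 3.3528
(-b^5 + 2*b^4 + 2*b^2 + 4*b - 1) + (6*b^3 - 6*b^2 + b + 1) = -b^5 + 2*b^4 + 6*b^3 - 4*b^2 + 5*b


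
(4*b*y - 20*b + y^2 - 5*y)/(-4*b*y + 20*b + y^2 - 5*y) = (4*b + y)/(-4*b + y)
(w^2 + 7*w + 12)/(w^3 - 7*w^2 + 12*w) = (w^2 + 7*w + 12)/(w*(w^2 - 7*w + 12))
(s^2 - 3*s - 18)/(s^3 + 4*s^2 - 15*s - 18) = (s^2 - 3*s - 18)/(s^3 + 4*s^2 - 15*s - 18)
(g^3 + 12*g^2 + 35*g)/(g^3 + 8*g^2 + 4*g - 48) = g*(g^2 + 12*g + 35)/(g^3 + 8*g^2 + 4*g - 48)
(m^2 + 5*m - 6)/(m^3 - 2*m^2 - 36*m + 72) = (m - 1)/(m^2 - 8*m + 12)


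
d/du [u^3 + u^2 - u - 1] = 3*u^2 + 2*u - 1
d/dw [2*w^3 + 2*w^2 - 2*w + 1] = 6*w^2 + 4*w - 2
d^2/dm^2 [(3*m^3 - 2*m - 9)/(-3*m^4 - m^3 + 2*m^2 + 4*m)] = 2*(-27*m^9 + 54*m^7 + 600*m^6 + 339*m^5 - 372*m^4 - 392*m^3 + 216*m + 144)/(m^3*(27*m^9 + 27*m^8 - 45*m^7 - 143*m^6 - 42*m^5 + 144*m^4 + 184*m^3 - 96*m - 64))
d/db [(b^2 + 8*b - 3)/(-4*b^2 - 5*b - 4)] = (27*b^2 - 32*b - 47)/(16*b^4 + 40*b^3 + 57*b^2 + 40*b + 16)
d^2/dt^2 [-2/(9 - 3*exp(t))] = 2*(exp(t) + 3)*exp(t)/(3*(exp(t) - 3)^3)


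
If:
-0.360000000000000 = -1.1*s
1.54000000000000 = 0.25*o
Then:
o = 6.16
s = 0.33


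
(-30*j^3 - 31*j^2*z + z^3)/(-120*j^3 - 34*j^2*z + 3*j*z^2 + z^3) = (j + z)/(4*j + z)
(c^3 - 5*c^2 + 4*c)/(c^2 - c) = c - 4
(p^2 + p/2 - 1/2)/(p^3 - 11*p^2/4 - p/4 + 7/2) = 2*(2*p - 1)/(4*p^2 - 15*p + 14)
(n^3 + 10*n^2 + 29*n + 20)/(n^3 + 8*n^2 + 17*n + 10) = (n + 4)/(n + 2)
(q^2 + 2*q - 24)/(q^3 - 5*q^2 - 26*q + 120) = (q + 6)/(q^2 - q - 30)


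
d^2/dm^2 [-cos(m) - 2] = cos(m)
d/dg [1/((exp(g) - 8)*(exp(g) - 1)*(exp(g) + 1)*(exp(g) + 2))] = (-4*exp(3*g) + 18*exp(2*g) + 34*exp(g) - 6)*exp(g)/(exp(8*g) - 12*exp(7*g) + 2*exp(6*g) + 216*exp(5*g) + 249*exp(4*g) - 396*exp(3*g) - 508*exp(2*g) + 192*exp(g) + 256)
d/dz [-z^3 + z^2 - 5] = z*(2 - 3*z)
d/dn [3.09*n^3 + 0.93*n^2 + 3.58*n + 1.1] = 9.27*n^2 + 1.86*n + 3.58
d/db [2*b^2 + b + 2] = 4*b + 1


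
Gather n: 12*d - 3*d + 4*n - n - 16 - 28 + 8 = 9*d + 3*n - 36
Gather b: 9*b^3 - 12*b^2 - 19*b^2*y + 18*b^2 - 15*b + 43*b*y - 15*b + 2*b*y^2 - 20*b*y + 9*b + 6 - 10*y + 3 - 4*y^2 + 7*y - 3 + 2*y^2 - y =9*b^3 + b^2*(6 - 19*y) + b*(2*y^2 + 23*y - 21) - 2*y^2 - 4*y + 6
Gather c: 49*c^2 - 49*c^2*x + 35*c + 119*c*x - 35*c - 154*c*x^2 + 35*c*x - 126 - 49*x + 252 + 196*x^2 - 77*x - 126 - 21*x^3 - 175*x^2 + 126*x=c^2*(49 - 49*x) + c*(-154*x^2 + 154*x) - 21*x^3 + 21*x^2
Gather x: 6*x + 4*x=10*x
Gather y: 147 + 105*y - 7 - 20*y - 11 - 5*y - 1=80*y + 128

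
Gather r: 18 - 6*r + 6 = 24 - 6*r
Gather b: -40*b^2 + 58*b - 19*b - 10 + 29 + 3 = -40*b^2 + 39*b + 22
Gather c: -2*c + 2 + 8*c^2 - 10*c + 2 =8*c^2 - 12*c + 4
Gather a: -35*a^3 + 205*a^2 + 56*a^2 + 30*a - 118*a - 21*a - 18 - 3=-35*a^3 + 261*a^2 - 109*a - 21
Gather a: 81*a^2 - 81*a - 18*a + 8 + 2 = 81*a^2 - 99*a + 10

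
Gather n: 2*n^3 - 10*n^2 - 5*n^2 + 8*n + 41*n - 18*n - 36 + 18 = 2*n^3 - 15*n^2 + 31*n - 18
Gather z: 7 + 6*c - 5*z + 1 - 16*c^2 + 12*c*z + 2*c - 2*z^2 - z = -16*c^2 + 8*c - 2*z^2 + z*(12*c - 6) + 8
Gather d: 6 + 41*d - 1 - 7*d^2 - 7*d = -7*d^2 + 34*d + 5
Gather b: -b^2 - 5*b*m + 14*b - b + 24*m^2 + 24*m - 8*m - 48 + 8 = -b^2 + b*(13 - 5*m) + 24*m^2 + 16*m - 40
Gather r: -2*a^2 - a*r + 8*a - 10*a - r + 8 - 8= -2*a^2 - 2*a + r*(-a - 1)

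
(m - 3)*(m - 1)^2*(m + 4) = m^4 - m^3 - 13*m^2 + 25*m - 12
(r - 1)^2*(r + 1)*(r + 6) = r^4 + 5*r^3 - 7*r^2 - 5*r + 6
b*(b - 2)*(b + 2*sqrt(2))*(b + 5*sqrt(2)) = b^4 - 2*b^3 + 7*sqrt(2)*b^3 - 14*sqrt(2)*b^2 + 20*b^2 - 40*b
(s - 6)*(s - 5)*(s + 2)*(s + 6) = s^4 - 3*s^3 - 46*s^2 + 108*s + 360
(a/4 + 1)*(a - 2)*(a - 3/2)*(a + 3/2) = a^4/4 + a^3/2 - 41*a^2/16 - 9*a/8 + 9/2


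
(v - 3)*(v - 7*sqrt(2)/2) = v^2 - 7*sqrt(2)*v/2 - 3*v + 21*sqrt(2)/2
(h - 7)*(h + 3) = h^2 - 4*h - 21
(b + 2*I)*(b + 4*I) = b^2 + 6*I*b - 8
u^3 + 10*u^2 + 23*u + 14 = (u + 1)*(u + 2)*(u + 7)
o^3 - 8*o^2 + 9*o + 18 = (o - 6)*(o - 3)*(o + 1)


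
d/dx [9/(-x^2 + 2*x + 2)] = 18*(x - 1)/(-x^2 + 2*x + 2)^2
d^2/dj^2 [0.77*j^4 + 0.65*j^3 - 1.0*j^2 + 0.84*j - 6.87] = 9.24*j^2 + 3.9*j - 2.0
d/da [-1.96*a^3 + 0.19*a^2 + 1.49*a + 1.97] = -5.88*a^2 + 0.38*a + 1.49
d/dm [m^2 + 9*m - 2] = 2*m + 9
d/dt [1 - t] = -1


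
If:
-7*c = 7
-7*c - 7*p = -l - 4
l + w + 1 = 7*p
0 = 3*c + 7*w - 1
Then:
No Solution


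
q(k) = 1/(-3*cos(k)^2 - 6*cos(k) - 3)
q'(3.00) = -93868.55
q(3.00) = -3328.34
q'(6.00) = 0.02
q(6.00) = -0.09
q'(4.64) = 0.83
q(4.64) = -0.39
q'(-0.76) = 0.09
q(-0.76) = -0.11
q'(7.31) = -0.16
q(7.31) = -0.14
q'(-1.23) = 0.26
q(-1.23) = -0.19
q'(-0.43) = 0.04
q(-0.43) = -0.09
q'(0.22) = -0.02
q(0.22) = -0.09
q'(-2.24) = 9.56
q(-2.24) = -2.31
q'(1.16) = -0.22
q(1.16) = -0.17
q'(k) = (-6*sin(k)*cos(k) - 6*sin(k))/(-3*cos(k)^2 - 6*cos(k) - 3)^2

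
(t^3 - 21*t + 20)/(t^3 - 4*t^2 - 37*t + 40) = (t - 4)/(t - 8)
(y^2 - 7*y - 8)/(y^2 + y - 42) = (y^2 - 7*y - 8)/(y^2 + y - 42)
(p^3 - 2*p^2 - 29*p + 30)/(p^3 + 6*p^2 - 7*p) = (p^2 - p - 30)/(p*(p + 7))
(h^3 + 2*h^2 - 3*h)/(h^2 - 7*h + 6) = h*(h + 3)/(h - 6)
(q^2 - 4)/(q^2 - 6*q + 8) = (q + 2)/(q - 4)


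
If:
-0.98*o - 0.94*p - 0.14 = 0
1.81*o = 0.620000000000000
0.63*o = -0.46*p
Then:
No Solution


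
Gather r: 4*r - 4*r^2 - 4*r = -4*r^2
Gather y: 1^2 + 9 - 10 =0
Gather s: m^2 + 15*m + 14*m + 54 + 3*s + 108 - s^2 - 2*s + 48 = m^2 + 29*m - s^2 + s + 210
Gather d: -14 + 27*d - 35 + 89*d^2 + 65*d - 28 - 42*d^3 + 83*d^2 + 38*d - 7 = -42*d^3 + 172*d^2 + 130*d - 84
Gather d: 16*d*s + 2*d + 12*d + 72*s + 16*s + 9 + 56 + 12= d*(16*s + 14) + 88*s + 77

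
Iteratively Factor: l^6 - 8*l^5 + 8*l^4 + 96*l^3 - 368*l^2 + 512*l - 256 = (l - 2)*(l^5 - 6*l^4 - 4*l^3 + 88*l^2 - 192*l + 128) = (l - 2)^2*(l^4 - 4*l^3 - 12*l^2 + 64*l - 64) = (l - 2)^3*(l^3 - 2*l^2 - 16*l + 32) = (l - 4)*(l - 2)^3*(l^2 + 2*l - 8) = (l - 4)*(l - 2)^3*(l + 4)*(l - 2)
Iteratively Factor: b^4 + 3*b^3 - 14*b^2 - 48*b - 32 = (b + 2)*(b^3 + b^2 - 16*b - 16) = (b + 1)*(b + 2)*(b^2 - 16) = (b - 4)*(b + 1)*(b + 2)*(b + 4)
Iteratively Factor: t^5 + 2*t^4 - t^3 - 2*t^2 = (t)*(t^4 + 2*t^3 - t^2 - 2*t) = t*(t + 1)*(t^3 + t^2 - 2*t) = t*(t + 1)*(t + 2)*(t^2 - t) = t^2*(t + 1)*(t + 2)*(t - 1)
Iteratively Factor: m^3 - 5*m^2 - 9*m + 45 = (m - 3)*(m^2 - 2*m - 15) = (m - 5)*(m - 3)*(m + 3)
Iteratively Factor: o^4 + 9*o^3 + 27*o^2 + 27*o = (o + 3)*(o^3 + 6*o^2 + 9*o) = o*(o + 3)*(o^2 + 6*o + 9) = o*(o + 3)^2*(o + 3)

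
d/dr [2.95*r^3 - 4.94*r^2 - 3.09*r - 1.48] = 8.85*r^2 - 9.88*r - 3.09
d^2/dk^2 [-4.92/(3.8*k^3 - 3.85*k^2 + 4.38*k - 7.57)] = ((112.176*k - 37.884)*(3.8*k^3 - 3.85*k^2 + 4.38*k - 7.57) - 4.92*(11.4*k^2 - 7.7*k + 4.38)*(22.8*k^2 - 15.4*k + 8.76))/(3.8*k^3 - 3.85*k^2 + 4.38*k - 7.57)^3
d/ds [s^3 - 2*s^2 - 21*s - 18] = 3*s^2 - 4*s - 21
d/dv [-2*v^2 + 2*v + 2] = 2 - 4*v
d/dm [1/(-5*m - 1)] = 5/(5*m + 1)^2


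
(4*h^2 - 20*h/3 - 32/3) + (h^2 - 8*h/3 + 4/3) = 5*h^2 - 28*h/3 - 28/3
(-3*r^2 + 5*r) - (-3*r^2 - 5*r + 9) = 10*r - 9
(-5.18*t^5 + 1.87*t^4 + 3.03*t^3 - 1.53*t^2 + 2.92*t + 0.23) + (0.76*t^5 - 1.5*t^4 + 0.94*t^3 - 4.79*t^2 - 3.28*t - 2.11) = -4.42*t^5 + 0.37*t^4 + 3.97*t^3 - 6.32*t^2 - 0.36*t - 1.88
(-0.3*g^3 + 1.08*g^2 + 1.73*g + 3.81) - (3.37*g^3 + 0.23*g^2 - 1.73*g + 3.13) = -3.67*g^3 + 0.85*g^2 + 3.46*g + 0.68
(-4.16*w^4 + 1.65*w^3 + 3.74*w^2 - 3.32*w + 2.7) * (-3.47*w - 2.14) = 14.4352*w^5 + 3.1769*w^4 - 16.5088*w^3 + 3.5168*w^2 - 2.2642*w - 5.778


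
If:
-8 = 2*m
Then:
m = -4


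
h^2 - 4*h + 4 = (h - 2)^2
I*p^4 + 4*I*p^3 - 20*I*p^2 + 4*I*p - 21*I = (p - 3)*(p + 7)*(p + I)*(I*p + 1)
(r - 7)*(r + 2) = r^2 - 5*r - 14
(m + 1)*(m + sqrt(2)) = m^2 + m + sqrt(2)*m + sqrt(2)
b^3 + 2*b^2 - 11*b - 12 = (b - 3)*(b + 1)*(b + 4)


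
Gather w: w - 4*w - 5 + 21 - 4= 12 - 3*w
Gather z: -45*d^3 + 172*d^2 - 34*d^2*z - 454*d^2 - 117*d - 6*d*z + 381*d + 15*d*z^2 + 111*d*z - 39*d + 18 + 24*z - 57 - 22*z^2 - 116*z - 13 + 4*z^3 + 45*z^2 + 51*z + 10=-45*d^3 - 282*d^2 + 225*d + 4*z^3 + z^2*(15*d + 23) + z*(-34*d^2 + 105*d - 41) - 42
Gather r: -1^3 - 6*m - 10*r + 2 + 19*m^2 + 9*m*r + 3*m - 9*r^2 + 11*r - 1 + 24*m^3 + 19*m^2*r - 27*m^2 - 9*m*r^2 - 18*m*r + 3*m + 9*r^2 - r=24*m^3 - 8*m^2 - 9*m*r^2 + r*(19*m^2 - 9*m)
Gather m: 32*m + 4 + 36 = 32*m + 40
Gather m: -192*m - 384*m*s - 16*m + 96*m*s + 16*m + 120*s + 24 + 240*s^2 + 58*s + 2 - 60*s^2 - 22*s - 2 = m*(-288*s - 192) + 180*s^2 + 156*s + 24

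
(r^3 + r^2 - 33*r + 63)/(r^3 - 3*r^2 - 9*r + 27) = (r + 7)/(r + 3)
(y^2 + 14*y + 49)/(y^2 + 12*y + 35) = (y + 7)/(y + 5)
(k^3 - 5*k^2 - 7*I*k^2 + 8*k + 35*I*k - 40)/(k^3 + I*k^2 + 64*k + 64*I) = (k - 5)/(k + 8*I)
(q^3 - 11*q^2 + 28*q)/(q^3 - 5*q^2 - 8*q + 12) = q*(q^2 - 11*q + 28)/(q^3 - 5*q^2 - 8*q + 12)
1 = 1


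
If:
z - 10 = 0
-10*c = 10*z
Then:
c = -10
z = 10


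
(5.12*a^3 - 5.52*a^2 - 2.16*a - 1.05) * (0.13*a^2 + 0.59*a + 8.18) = 0.6656*a^5 + 2.3032*a^4 + 38.344*a^3 - 46.5645*a^2 - 18.2883*a - 8.589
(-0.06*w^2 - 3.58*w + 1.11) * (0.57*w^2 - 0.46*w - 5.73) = -0.0342*w^4 - 2.013*w^3 + 2.6233*w^2 + 20.0028*w - 6.3603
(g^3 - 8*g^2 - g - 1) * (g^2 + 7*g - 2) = g^5 - g^4 - 59*g^3 + 8*g^2 - 5*g + 2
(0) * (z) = 0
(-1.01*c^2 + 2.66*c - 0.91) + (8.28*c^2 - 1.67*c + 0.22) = 7.27*c^2 + 0.99*c - 0.69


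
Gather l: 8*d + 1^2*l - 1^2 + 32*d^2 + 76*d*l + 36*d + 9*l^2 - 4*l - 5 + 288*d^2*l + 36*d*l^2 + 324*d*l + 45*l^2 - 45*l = 32*d^2 + 44*d + l^2*(36*d + 54) + l*(288*d^2 + 400*d - 48) - 6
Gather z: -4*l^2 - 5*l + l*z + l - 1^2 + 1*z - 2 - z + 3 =-4*l^2 + l*z - 4*l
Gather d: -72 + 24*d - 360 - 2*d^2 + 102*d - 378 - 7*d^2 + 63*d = -9*d^2 + 189*d - 810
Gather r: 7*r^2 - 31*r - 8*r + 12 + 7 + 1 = 7*r^2 - 39*r + 20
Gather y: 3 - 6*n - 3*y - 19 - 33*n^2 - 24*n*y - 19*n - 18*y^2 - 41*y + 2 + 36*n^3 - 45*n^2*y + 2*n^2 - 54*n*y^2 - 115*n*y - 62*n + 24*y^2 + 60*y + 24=36*n^3 - 31*n^2 - 87*n + y^2*(6 - 54*n) + y*(-45*n^2 - 139*n + 16) + 10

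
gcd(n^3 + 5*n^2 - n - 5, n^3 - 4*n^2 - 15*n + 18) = n - 1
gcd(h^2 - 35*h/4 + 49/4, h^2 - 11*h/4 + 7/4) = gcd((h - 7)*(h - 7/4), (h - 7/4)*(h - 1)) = h - 7/4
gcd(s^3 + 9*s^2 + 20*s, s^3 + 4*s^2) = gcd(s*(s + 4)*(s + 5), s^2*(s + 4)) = s^2 + 4*s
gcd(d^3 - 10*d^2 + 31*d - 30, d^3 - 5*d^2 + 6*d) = d^2 - 5*d + 6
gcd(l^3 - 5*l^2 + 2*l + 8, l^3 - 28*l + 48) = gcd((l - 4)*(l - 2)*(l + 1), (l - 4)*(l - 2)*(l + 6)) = l^2 - 6*l + 8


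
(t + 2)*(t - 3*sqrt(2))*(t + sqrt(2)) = t^3 - 2*sqrt(2)*t^2 + 2*t^2 - 6*t - 4*sqrt(2)*t - 12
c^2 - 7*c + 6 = (c - 6)*(c - 1)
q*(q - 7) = q^2 - 7*q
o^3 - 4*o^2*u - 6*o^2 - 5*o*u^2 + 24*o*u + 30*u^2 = (o - 6)*(o - 5*u)*(o + u)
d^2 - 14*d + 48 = (d - 8)*(d - 6)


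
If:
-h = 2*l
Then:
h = -2*l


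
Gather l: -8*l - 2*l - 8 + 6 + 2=-10*l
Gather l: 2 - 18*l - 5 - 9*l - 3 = -27*l - 6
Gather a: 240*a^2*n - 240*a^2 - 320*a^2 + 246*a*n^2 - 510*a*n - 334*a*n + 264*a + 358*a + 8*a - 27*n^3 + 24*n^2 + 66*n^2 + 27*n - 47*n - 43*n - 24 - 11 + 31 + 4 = a^2*(240*n - 560) + a*(246*n^2 - 844*n + 630) - 27*n^3 + 90*n^2 - 63*n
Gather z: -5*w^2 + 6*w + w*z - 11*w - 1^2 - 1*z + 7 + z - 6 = -5*w^2 + w*z - 5*w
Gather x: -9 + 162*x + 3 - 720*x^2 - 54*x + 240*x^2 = -480*x^2 + 108*x - 6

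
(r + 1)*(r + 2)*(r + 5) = r^3 + 8*r^2 + 17*r + 10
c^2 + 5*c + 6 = (c + 2)*(c + 3)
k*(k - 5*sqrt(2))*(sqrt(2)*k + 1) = sqrt(2)*k^3 - 9*k^2 - 5*sqrt(2)*k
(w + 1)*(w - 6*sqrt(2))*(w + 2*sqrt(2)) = w^3 - 4*sqrt(2)*w^2 + w^2 - 24*w - 4*sqrt(2)*w - 24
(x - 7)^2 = x^2 - 14*x + 49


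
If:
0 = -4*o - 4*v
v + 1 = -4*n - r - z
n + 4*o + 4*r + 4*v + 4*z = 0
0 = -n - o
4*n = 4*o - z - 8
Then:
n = -4/19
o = 4/19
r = 121/19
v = -4/19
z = -120/19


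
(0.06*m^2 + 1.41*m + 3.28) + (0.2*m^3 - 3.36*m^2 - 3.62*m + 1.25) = 0.2*m^3 - 3.3*m^2 - 2.21*m + 4.53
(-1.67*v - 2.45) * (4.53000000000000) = -7.5651*v - 11.0985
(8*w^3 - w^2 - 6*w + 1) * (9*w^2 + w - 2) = 72*w^5 - w^4 - 71*w^3 + 5*w^2 + 13*w - 2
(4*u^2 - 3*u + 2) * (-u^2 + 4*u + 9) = -4*u^4 + 19*u^3 + 22*u^2 - 19*u + 18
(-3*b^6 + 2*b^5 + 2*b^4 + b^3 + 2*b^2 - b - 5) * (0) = 0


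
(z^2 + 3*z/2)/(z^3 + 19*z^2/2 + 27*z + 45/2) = z/(z^2 + 8*z + 15)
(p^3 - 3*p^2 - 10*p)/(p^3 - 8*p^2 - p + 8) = p*(p^2 - 3*p - 10)/(p^3 - 8*p^2 - p + 8)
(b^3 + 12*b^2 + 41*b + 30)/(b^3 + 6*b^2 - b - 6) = (b + 5)/(b - 1)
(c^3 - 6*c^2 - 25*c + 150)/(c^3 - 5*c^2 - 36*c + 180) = (c + 5)/(c + 6)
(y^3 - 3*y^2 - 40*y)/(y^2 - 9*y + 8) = y*(y + 5)/(y - 1)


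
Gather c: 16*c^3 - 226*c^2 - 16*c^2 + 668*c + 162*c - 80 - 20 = 16*c^3 - 242*c^2 + 830*c - 100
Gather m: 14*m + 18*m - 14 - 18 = 32*m - 32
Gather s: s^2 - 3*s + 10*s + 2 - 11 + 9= s^2 + 7*s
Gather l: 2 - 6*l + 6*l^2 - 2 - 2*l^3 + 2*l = -2*l^3 + 6*l^2 - 4*l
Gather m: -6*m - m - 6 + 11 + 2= 7 - 7*m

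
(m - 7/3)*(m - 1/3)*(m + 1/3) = m^3 - 7*m^2/3 - m/9 + 7/27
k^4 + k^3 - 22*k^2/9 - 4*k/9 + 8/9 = (k - 1)*(k - 2/3)*(k + 2/3)*(k + 2)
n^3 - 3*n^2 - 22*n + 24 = (n - 6)*(n - 1)*(n + 4)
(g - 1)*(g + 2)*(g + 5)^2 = g^4 + 11*g^3 + 33*g^2 + 5*g - 50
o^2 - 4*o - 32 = (o - 8)*(o + 4)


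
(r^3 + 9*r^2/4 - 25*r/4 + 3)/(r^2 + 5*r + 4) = (4*r^2 - 7*r + 3)/(4*(r + 1))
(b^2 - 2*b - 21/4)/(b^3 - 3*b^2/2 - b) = (-4*b^2 + 8*b + 21)/(2*b*(-2*b^2 + 3*b + 2))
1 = 1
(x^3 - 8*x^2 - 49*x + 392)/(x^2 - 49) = x - 8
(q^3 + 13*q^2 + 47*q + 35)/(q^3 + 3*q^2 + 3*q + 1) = (q^2 + 12*q + 35)/(q^2 + 2*q + 1)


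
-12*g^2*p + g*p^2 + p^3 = p*(-3*g + p)*(4*g + p)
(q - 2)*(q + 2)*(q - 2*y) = q^3 - 2*q^2*y - 4*q + 8*y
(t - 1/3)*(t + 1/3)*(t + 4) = t^3 + 4*t^2 - t/9 - 4/9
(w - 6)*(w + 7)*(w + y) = w^3 + w^2*y + w^2 + w*y - 42*w - 42*y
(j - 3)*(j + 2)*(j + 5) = j^3 + 4*j^2 - 11*j - 30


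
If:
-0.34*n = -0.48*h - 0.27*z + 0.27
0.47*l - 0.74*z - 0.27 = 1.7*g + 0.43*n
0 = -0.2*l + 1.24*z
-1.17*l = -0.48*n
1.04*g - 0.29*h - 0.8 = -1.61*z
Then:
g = 0.56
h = -2.32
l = -1.76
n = -4.29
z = -0.28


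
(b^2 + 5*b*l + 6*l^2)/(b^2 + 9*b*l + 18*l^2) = (b + 2*l)/(b + 6*l)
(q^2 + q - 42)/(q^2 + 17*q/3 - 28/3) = 3*(q - 6)/(3*q - 4)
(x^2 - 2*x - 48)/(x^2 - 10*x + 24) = (x^2 - 2*x - 48)/(x^2 - 10*x + 24)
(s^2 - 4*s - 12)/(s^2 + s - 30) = (s^2 - 4*s - 12)/(s^2 + s - 30)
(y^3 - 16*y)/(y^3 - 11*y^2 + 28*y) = (y + 4)/(y - 7)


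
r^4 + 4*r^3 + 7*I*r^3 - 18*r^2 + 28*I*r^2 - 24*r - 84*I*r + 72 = (r - 2)*(r + 6)*(r + I)*(r + 6*I)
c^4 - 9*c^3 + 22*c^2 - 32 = (c - 4)^2*(c - 2)*(c + 1)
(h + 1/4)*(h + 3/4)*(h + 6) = h^3 + 7*h^2 + 99*h/16 + 9/8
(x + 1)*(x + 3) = x^2 + 4*x + 3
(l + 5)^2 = l^2 + 10*l + 25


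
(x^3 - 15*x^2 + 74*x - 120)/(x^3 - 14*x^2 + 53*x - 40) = (x^2 - 10*x + 24)/(x^2 - 9*x + 8)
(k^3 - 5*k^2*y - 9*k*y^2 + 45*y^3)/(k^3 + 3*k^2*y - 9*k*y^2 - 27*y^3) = (k - 5*y)/(k + 3*y)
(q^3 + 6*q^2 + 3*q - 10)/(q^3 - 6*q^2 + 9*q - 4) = (q^2 + 7*q + 10)/(q^2 - 5*q + 4)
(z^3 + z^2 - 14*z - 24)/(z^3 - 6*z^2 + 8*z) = (z^2 + 5*z + 6)/(z*(z - 2))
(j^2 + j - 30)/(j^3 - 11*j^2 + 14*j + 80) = (j + 6)/(j^2 - 6*j - 16)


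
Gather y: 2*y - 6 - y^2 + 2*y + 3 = -y^2 + 4*y - 3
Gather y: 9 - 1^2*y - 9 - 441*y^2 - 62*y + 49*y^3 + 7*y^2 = 49*y^3 - 434*y^2 - 63*y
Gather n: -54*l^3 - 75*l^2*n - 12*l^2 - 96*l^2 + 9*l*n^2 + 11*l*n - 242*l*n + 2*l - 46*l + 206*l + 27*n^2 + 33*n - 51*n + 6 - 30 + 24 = -54*l^3 - 108*l^2 + 162*l + n^2*(9*l + 27) + n*(-75*l^2 - 231*l - 18)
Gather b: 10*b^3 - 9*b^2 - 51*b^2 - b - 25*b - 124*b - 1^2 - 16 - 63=10*b^3 - 60*b^2 - 150*b - 80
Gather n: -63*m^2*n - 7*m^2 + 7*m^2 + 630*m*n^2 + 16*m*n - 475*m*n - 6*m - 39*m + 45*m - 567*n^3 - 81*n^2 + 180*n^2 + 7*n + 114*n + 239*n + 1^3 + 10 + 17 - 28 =-567*n^3 + n^2*(630*m + 99) + n*(-63*m^2 - 459*m + 360)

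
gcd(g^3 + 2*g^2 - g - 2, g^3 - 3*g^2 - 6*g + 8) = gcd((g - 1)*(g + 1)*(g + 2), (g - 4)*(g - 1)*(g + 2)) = g^2 + g - 2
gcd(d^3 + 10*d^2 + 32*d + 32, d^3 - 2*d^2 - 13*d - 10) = d + 2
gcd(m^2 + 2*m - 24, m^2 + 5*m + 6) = 1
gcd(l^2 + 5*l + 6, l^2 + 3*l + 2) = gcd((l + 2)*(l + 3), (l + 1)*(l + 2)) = l + 2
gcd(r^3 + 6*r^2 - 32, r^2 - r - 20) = r + 4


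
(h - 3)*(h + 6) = h^2 + 3*h - 18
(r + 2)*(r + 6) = r^2 + 8*r + 12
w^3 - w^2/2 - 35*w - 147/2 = (w - 7)*(w + 3)*(w + 7/2)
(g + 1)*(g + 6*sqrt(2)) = g^2 + g + 6*sqrt(2)*g + 6*sqrt(2)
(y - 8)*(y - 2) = y^2 - 10*y + 16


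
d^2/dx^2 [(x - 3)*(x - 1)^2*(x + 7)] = 12*x^2 + 12*x - 56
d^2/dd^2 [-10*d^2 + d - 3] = -20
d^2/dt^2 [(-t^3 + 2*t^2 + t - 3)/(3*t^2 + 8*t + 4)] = 2*(-91*t^3 - 249*t^2 - 300*t - 156)/(27*t^6 + 216*t^5 + 684*t^4 + 1088*t^3 + 912*t^2 + 384*t + 64)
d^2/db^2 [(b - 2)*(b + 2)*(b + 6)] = 6*b + 12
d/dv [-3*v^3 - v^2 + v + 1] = -9*v^2 - 2*v + 1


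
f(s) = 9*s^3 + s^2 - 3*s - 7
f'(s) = 27*s^2 + 2*s - 3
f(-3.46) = -357.44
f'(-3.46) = 313.31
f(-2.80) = -188.33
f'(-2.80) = 203.08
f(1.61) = 28.32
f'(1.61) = 70.21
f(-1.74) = -46.16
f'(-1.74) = 75.27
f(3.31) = 320.41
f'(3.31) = 299.43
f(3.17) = 280.23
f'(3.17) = 274.66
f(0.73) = -5.16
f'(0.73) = 12.85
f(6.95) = 3041.77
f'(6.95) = 1315.07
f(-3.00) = -232.00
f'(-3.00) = 234.00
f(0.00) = -7.00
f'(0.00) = -3.00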